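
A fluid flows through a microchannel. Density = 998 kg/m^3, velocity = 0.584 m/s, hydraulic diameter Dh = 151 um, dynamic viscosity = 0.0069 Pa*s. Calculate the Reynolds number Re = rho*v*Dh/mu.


Step 1: Convert Dh to meters: Dh = 151e-6 m
Step 2: Re = rho * v * Dh / mu
Re = 998 * 0.584 * 151e-6 / 0.0069
Re = 12.755


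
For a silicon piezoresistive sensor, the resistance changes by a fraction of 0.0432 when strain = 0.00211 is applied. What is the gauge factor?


Step 1: Identify values.
dR/R = 0.0432, strain = 0.00211
Step 2: GF = (dR/R) / strain = 0.0432 / 0.00211
GF = 20.5


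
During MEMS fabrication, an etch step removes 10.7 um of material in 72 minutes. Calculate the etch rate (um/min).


Step 1: Etch rate = depth / time
Step 2: rate = 10.7 / 72
rate = 0.149 um/min


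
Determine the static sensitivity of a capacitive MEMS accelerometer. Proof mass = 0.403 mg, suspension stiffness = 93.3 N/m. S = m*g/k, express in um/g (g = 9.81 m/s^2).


Step 1: Convert mass: m = 0.403 mg = 4.03e-07 kg
Step 2: S = m * g / k = 4.03e-07 * 9.81 / 93.3
Step 3: S = 4.24e-08 m/g
Step 4: Convert to um/g: S = 0.042 um/g


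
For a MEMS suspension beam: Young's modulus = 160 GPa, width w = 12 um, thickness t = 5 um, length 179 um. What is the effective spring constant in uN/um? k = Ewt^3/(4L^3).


Step 1: Convert E to consistent units (1 GPa = 1000 uN/um^2).
E = 160 GPa = 160000 uN/um^2
Step 2: Compute t^3 = 5^3 = 125
Step 3: Compute L^3 = 179^3 = 5735339
Step 4: k = 160000 * 12 * 125 / (4 * 5735339)
k = 10.4615 uN/um


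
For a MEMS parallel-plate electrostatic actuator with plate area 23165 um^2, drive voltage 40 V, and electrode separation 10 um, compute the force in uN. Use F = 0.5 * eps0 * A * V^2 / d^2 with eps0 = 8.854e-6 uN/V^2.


Step 1: Identify parameters.
eps0 = 8.854e-6 uN/V^2, A = 23165 um^2, V = 40 V, d = 10 um
Step 2: Compute V^2 = 40^2 = 1600
Step 3: Compute d^2 = 10^2 = 100
Step 4: F = 0.5 * 8.854e-6 * 23165 * 1600 / 100
F = 1.641 uN


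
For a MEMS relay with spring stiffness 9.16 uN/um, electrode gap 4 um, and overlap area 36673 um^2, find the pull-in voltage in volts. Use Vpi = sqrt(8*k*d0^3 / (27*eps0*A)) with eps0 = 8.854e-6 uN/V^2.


Step 1: Compute numerator: 8 * k * d0^3 = 8 * 9.16 * 4^3 = 4689.92
Step 2: Compute denominator: 27 * eps0 * A = 27 * 8.854e-6 * 36673 = 8.766974
Step 3: Vpi = sqrt(4689.92 / 8.766974)
Vpi = 23.13 V


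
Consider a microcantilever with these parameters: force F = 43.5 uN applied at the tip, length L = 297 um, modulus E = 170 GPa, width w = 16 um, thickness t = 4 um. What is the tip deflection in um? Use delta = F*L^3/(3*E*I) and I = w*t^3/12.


Step 1: Calculate the second moment of area.
I = w * t^3 / 12 = 16 * 4^3 / 12 = 85.3333 um^4
Step 2: Convert E to consistent units (1 GPa = 1000 uN/um^2).
E = 170 GPa = 170000 uN/um^2
Step 3: Calculate tip deflection.
delta = F * L^3 / (3 * E * I)
delta = 43.5 * 297^3 / (3 * 170000 * 85.3333)
delta = 26.186 um


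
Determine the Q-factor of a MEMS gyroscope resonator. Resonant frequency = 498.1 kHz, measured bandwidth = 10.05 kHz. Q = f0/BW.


Step 1: Q = f0 / bandwidth
Step 2: Q = 498.1 / 10.05
Q = 49.6


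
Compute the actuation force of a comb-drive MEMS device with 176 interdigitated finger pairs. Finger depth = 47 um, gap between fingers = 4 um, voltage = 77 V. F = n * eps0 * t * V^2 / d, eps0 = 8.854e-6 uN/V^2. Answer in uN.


Step 1: Parameters: n=176, eps0=8.854e-6 uN/V^2, t=47 um, V=77 V, d=4 um
Step 2: V^2 = 5929
Step 3: F = 176 * 8.854e-6 * 47 * 5929 / 4
F = 108.56 uN


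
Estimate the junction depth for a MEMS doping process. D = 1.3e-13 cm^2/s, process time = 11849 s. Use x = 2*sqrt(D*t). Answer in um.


Step 1: Compute D*t = 1.3e-13 * 11849 = 1.54037e-09 cm^2
Step 2: sqrt(D*t) = 3.9248e-05 cm
Step 3: x = 2 * 3.9248e-05 cm = 7.8496e-05 cm
Step 4: Convert to um (1 cm = 1e4 um): x = 0.785 um


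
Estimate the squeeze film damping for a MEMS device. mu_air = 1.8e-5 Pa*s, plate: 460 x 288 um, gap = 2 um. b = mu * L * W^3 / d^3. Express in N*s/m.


Step 1: Convert to SI.
L = 460e-6 m, W = 288e-6 m, d = 2e-6 m
Step 2: W^3 = (288e-6)^3 = 2.39e-11 m^3
Step 3: d^3 = (2e-6)^3 = 8.00e-18 m^3
Step 4: b = 1.8e-5 * 460e-6 * 2.39e-11 / 8.00e-18
b = 2.47e-02 N*s/m


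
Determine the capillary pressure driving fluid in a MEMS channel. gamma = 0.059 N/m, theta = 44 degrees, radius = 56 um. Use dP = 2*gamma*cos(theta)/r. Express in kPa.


Step 1: cos(44 deg) = 0.7193
Step 2: Convert r to m: r = 56e-6 m
Step 3: dP = 2 * 0.059 * 0.7193 / 56e-6 = 1515.7 Pa
Step 4: Convert Pa to kPa (divide by 1000).
dP = 1.52 kPa


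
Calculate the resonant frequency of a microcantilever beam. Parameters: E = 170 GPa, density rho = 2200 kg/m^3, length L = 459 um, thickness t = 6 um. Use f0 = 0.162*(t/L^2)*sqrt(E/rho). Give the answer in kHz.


Step 1: Convert units to SI.
t_SI = 6e-6 m, L_SI = 459e-6 m
Step 2: Calculate sqrt(E/rho).
sqrt(170e9 / 2200) = 8790.49 m/s
Step 3: Compute f0.
f0 = 0.162 * 6e-6 / (459e-6)^2 * 8790.49 = 40555.9 Hz = 40.56 kHz


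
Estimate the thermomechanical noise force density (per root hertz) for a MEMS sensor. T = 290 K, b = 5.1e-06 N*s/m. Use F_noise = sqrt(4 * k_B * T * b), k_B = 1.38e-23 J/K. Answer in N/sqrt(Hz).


Step 1: Compute 4 * k_B * T * b
= 4 * 1.38e-23 * 290 * 5.1e-06
= 8.1641e-26 N^2/Hz
Step 2: F_noise = sqrt(8.1641e-26)
F_noise = 2.86e-13 N/sqrt(Hz)


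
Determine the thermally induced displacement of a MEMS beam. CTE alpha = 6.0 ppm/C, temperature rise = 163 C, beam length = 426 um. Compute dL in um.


Step 1: Convert CTE: alpha = 6.0 ppm/C = 6.0e-6 /C
Step 2: dL = 6.0e-6 * 163 * 426
dL = 0.4166 um


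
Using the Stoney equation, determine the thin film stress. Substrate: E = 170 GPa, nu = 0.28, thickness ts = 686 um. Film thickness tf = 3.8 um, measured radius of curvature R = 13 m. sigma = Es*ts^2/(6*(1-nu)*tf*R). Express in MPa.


Step 1: Compute numerator: Es * ts^2 = 170 * 686^2 = 80001320 (GPa*um^2)
Step 2: Compute denominator (R in um): 6*(1-nu)*tf*R = 6*0.72*3.8*13e6 = 213408000.0 (um^2)
Step 3: sigma (GPa) = 80001320 / 213408000.0 = 3.74875e-01 GPa
Step 4: Convert to MPa (x1000): sigma = 374.9 MPa


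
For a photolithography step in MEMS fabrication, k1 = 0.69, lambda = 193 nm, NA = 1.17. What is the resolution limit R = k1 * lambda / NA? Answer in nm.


Step 1: Identify values: k1 = 0.69, lambda = 193 nm, NA = 1.17
Step 2: R = k1 * lambda / NA
R = 0.69 * 193 / 1.17
R = 113.8 nm


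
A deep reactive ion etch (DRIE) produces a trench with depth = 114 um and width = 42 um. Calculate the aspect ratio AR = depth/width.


Step 1: AR = depth / width
Step 2: AR = 114 / 42
AR = 2.7


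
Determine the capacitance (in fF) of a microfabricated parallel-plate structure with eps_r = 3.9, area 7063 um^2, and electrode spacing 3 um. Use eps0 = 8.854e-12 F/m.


Step 1: Convert area to m^2: A = 7063e-12 m^2
Step 2: Convert gap to m: d = 3e-6 m
Step 3: C = eps0 * eps_r * A / d
C = 8.854e-12 * 3.9 * 7063e-12 / 3e-6
Step 4: Convert to fF (multiply by 1e15).
C = 81.3 fF


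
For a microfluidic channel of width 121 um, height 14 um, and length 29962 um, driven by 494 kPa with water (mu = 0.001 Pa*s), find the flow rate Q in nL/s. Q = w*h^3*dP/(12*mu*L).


Step 1: Convert all dimensions to SI (meters).
w = 121e-6 m, h = 14e-6 m, L = 29962e-6 m, dP = 494e3 Pa
Step 2: Q = w * h^3 * dP / (12 * mu * L)
Q = 121e-6 * (14e-6)^3 * 494e3 / (12 * 0.001 * 29962e-6) = 4.5618855e-10 m^3/s
Step 3: Convert Q from m^3/s to nL/s (1 m^3 = 1e12 nL, so multiply by 1e12).
Q = 456.189 nL/s


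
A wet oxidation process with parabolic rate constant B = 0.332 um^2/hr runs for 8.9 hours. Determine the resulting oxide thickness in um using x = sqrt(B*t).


Step 1: Compute B*t = 0.332 * 8.9 = 2.9548
Step 2: x = sqrt(2.9548)
x = 1.719 um


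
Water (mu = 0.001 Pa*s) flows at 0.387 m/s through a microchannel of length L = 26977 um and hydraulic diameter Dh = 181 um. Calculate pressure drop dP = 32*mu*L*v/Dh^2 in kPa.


Step 1: Convert to SI: L = 26977e-6 m, Dh = 181e-6 m
Step 2: dP = 32 * 0.001 * 26977e-6 * 0.387 / (181e-6)^2
Step 3: dP = 10197.59 Pa
Step 4: Convert to kPa: dP = 10.2 kPa


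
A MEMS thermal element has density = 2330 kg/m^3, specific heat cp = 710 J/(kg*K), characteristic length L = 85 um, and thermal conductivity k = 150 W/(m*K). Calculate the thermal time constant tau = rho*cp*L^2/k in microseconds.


Step 1: Convert L to m: L = 85e-6 m
Step 2: L^2 = (85e-6)^2 = 7.225e-09 m^2
Step 3: tau = 2330 * 710 * 7.225e-09 / 150 = 7.968212e-05 s
Step 4: Convert to microseconds (multiply by 1e6).
tau = 79.682 us


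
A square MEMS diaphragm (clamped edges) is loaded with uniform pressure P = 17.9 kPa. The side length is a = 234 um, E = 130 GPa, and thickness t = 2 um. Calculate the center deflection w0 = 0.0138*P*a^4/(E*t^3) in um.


Step 1: Convert pressure to compatible units (E is in GPa, so P in GPa).
P = 17.9 kPa = 17.9e-6 GPa
Step 2: Compute numerator: 0.0138 * P * a^4.
a^4 = 234^4 = 2998219536
numerator = 0.0138 * 17.9e-6 * 2998219536 = 7.4062e+02
Step 3: Compute denominator: E * t^3 = 130 * 2^3 = 1040
Step 4: w0 = numerator / denominator = 7.4062e+02 / 1040 = 0.7121 um


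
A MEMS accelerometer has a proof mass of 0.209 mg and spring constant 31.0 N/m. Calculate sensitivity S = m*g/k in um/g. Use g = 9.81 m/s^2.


Step 1: Convert mass: m = 0.209 mg = 2.09e-07 kg
Step 2: S = m * g / k = 2.09e-07 * 9.81 / 31.0
Step 3: S = 6.61e-08 m/g
Step 4: Convert to um/g: S = 0.066 um/g


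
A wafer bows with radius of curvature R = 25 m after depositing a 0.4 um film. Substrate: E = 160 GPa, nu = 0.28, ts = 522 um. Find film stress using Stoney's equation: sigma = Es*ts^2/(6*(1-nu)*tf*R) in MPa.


Step 1: Compute numerator: Es * ts^2 = 160 * 522^2 = 43597440 (GPa*um^2)
Step 2: Compute denominator (R in um): 6*(1-nu)*tf*R = 6*0.72*0.4*25e6 = 43200000.0 (um^2)
Step 3: sigma (GPa) = 43597440 / 43200000.0 = 1.0092e+00 GPa
Step 4: Convert to MPa (x1000): sigma = 1009.2 MPa


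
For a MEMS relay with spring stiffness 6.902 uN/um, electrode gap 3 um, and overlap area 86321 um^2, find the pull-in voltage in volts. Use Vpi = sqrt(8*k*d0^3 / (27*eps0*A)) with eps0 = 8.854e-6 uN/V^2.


Step 1: Compute numerator: 8 * k * d0^3 = 8 * 6.902 * 3^3 = 1490.832
Step 2: Compute denominator: 27 * eps0 * A = 27 * 8.854e-6 * 86321 = 20.635726
Step 3: Vpi = sqrt(1490.832 / 20.635726)
Vpi = 8.5 V


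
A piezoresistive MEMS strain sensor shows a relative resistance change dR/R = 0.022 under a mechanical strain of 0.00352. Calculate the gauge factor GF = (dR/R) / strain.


Step 1: Identify values.
dR/R = 0.022, strain = 0.00352
Step 2: GF = (dR/R) / strain = 0.022 / 0.00352
GF = 6.2


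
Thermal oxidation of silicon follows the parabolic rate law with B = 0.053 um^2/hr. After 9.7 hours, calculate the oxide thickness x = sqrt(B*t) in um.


Step 1: Compute B*t = 0.053 * 9.7 = 0.5141
Step 2: x = sqrt(0.5141)
x = 0.717 um


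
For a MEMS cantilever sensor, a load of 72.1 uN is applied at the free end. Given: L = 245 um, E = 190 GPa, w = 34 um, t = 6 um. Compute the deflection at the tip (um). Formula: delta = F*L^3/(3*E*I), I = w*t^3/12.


Step 1: Calculate the second moment of area.
I = w * t^3 / 12 = 34 * 6^3 / 12 = 612.0 um^4
Step 2: Convert E to consistent units (1 GPa = 1000 uN/um^2).
E = 190 GPa = 190000 uN/um^2
Step 3: Calculate tip deflection.
delta = F * L^3 / (3 * E * I)
delta = 72.1 * 245^3 / (3 * 190000 * 612.0)
delta = 3.0395 um


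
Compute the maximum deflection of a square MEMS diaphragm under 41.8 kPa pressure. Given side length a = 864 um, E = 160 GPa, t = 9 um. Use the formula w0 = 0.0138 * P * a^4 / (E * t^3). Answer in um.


Step 1: Convert pressure to compatible units (E is in GPa, so P in GPa).
P = 41.8 kPa = 41.8e-6 GPa
Step 2: Compute numerator: 0.0138 * P * a^4.
a^4 = 864^4 = 557256278016
numerator = 0.0138 * 41.8e-6 * 557256278016 = 3.214477e+05
Step 3: Compute denominator: E * t^3 = 160 * 9^3 = 116640
Step 4: w0 = numerator / denominator = 3.214477e+05 / 116640 = 2.7559 um


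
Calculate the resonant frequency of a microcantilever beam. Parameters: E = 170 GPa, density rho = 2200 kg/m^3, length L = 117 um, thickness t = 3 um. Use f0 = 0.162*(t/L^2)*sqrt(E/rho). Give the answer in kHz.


Step 1: Convert units to SI.
t_SI = 3e-6 m, L_SI = 117e-6 m
Step 2: Calculate sqrt(E/rho).
sqrt(170e9 / 2200) = 8790.49 m/s
Step 3: Compute f0.
f0 = 0.162 * 3e-6 / (117e-6)^2 * 8790.49 = 312088.4 Hz = 312.09 kHz


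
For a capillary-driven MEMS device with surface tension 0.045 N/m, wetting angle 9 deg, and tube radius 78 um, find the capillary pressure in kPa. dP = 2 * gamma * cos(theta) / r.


Step 1: cos(9 deg) = 0.9877
Step 2: Convert r to m: r = 78e-6 m
Step 3: dP = 2 * 0.045 * 0.9877 / 78e-6 = 1139.7 Pa
Step 4: Convert Pa to kPa (divide by 1000).
dP = 1.14 kPa


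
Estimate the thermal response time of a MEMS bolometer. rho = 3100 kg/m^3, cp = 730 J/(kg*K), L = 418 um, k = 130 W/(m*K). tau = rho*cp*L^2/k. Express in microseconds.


Step 1: Convert L to m: L = 418e-6 m
Step 2: L^2 = (418e-6)^2 = 1.74724e-07 m^2
Step 3: tau = 3100 * 730 * 1.74724e-07 / 130 = 3.04154163e-03 s
Step 4: Convert to microseconds (multiply by 1e6).
tau = 3041.542 us


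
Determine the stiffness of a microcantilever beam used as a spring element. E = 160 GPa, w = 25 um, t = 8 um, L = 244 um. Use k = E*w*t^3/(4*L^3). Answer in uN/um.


Step 1: Convert E to consistent units (1 GPa = 1000 uN/um^2).
E = 160 GPa = 160000 uN/um^2
Step 2: Compute t^3 = 8^3 = 512
Step 3: Compute L^3 = 244^3 = 14526784
Step 4: k = 160000 * 25 * 512 / (4 * 14526784)
k = 35.2452 uN/um


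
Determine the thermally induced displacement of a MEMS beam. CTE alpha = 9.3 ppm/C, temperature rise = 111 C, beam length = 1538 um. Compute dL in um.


Step 1: Convert CTE: alpha = 9.3 ppm/C = 9.3e-6 /C
Step 2: dL = 9.3e-6 * 111 * 1538
dL = 1.5877 um


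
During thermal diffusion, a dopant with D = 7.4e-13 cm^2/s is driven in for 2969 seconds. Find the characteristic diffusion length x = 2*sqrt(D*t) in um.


Step 1: Compute D*t = 7.4e-13 * 2969 = 2.19706e-09 cm^2
Step 2: sqrt(D*t) = 4.6873e-05 cm
Step 3: x = 2 * 4.6873e-05 cm = 9.3746e-05 cm
Step 4: Convert to um (1 cm = 1e4 um): x = 0.937 um


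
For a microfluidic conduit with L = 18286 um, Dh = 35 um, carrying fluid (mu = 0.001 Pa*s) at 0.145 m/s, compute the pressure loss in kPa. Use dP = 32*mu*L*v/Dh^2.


Step 1: Convert to SI: L = 18286e-6 m, Dh = 35e-6 m
Step 2: dP = 32 * 0.001 * 18286e-6 * 0.145 / (35e-6)^2
Step 3: dP = 69262.89 Pa
Step 4: Convert to kPa: dP = 69.26 kPa


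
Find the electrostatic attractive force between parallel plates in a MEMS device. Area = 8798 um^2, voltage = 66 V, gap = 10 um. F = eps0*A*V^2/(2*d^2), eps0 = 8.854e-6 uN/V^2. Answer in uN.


Step 1: Identify parameters.
eps0 = 8.854e-6 uN/V^2, A = 8798 um^2, V = 66 V, d = 10 um
Step 2: Compute V^2 = 66^2 = 4356
Step 3: Compute d^2 = 10^2 = 100
Step 4: F = 0.5 * 8.854e-6 * 8798 * 4356 / 100
F = 1.697 uN


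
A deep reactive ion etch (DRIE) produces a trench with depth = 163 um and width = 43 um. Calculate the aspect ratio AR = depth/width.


Step 1: AR = depth / width
Step 2: AR = 163 / 43
AR = 3.8


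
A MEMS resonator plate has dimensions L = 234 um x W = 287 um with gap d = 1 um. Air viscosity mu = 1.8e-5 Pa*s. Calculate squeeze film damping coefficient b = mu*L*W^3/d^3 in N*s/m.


Step 1: Convert to SI.
L = 234e-6 m, W = 287e-6 m, d = 1e-6 m
Step 2: W^3 = (287e-6)^3 = 2.36e-11 m^3
Step 3: d^3 = (1e-6)^3 = 1.00e-18 m^3
Step 4: b = 1.8e-5 * 234e-6 * 2.36e-11 / 1.00e-18
b = 9.96e-02 N*s/m


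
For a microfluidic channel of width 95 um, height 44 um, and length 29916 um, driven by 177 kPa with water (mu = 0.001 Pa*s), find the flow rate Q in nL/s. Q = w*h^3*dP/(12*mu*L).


Step 1: Convert all dimensions to SI (meters).
w = 95e-6 m, h = 44e-6 m, L = 29916e-6 m, dP = 177e3 Pa
Step 2: Q = w * h^3 * dP / (12 * mu * L)
Q = 95e-6 * (44e-6)^3 * 177e3 / (12 * 0.001 * 29916e-6) = 3.9899746e-09 m^3/s
Step 3: Convert Q from m^3/s to nL/s (1 m^3 = 1e12 nL, so multiply by 1e12).
Q = 3989.975 nL/s


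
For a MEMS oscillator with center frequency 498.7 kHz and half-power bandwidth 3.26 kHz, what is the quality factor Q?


Step 1: Q = f0 / bandwidth
Step 2: Q = 498.7 / 3.26
Q = 153.0


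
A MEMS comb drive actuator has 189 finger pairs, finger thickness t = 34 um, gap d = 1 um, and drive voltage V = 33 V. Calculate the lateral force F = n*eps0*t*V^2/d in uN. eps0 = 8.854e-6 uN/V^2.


Step 1: Parameters: n=189, eps0=8.854e-6 uN/V^2, t=34 um, V=33 V, d=1 um
Step 2: V^2 = 1089
Step 3: F = 189 * 8.854e-6 * 34 * 1089 / 1
F = 61.96 uN


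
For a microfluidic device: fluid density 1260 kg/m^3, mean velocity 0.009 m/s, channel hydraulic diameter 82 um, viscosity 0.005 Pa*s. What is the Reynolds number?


Step 1: Convert Dh to meters: Dh = 82e-6 m
Step 2: Re = rho * v * Dh / mu
Re = 1260 * 0.009 * 82e-6 / 0.005
Re = 0.186


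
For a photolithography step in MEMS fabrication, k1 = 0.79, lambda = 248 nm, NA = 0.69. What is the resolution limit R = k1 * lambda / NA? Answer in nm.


Step 1: Identify values: k1 = 0.79, lambda = 248 nm, NA = 0.69
Step 2: R = k1 * lambda / NA
R = 0.79 * 248 / 0.69
R = 283.9 nm


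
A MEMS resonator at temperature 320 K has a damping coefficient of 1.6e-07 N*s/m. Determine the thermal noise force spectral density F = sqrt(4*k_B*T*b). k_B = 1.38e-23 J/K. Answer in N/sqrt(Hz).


Step 1: Compute 4 * k_B * T * b
= 4 * 1.38e-23 * 320 * 1.6e-07
= 2.8262e-27 N^2/Hz
Step 2: F_noise = sqrt(2.8262e-27)
F_noise = 5.32e-14 N/sqrt(Hz)


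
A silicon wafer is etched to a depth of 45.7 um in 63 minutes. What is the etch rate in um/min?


Step 1: Etch rate = depth / time
Step 2: rate = 45.7 / 63
rate = 0.725 um/min


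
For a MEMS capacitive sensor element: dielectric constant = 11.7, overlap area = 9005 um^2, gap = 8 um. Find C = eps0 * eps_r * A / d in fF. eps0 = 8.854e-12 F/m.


Step 1: Convert area to m^2: A = 9005e-12 m^2
Step 2: Convert gap to m: d = 8e-6 m
Step 3: C = eps0 * eps_r * A / d
C = 8.854e-12 * 11.7 * 9005e-12 / 8e-6
Step 4: Convert to fF (multiply by 1e15).
C = 116.61 fF


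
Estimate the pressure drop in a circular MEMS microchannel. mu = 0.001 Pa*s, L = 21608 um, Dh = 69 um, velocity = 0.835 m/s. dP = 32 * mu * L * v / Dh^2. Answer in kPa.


Step 1: Convert to SI: L = 21608e-6 m, Dh = 69e-6 m
Step 2: dP = 32 * 0.001 * 21608e-6 * 0.835 / (69e-6)^2
Step 3: dP = 121269.85 Pa
Step 4: Convert to kPa: dP = 121.27 kPa


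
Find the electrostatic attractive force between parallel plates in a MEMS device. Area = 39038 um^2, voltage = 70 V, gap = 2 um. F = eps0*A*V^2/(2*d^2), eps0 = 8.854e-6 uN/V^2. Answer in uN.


Step 1: Identify parameters.
eps0 = 8.854e-6 uN/V^2, A = 39038 um^2, V = 70 V, d = 2 um
Step 2: Compute V^2 = 70^2 = 4900
Step 3: Compute d^2 = 2^2 = 4
Step 4: F = 0.5 * 8.854e-6 * 39038 * 4900 / 4
F = 211.706 uN


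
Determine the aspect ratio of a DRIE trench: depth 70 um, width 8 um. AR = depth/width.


Step 1: AR = depth / width
Step 2: AR = 70 / 8
AR = 8.8


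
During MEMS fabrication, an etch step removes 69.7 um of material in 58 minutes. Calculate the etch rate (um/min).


Step 1: Etch rate = depth / time
Step 2: rate = 69.7 / 58
rate = 1.202 um/min


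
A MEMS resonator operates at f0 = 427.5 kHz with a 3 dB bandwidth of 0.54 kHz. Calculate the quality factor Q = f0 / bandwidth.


Step 1: Q = f0 / bandwidth
Step 2: Q = 427.5 / 0.54
Q = 791.7


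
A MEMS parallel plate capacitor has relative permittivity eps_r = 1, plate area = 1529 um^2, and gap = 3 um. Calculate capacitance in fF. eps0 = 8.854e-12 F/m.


Step 1: Convert area to m^2: A = 1529e-12 m^2
Step 2: Convert gap to m: d = 3e-6 m
Step 3: C = eps0 * eps_r * A / d
C = 8.854e-12 * 1 * 1529e-12 / 3e-6
Step 4: Convert to fF (multiply by 1e15).
C = 4.51 fF


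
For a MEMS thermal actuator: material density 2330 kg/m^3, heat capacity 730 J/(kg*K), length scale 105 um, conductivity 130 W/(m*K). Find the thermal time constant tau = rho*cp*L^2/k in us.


Step 1: Convert L to m: L = 105e-6 m
Step 2: L^2 = (105e-6)^2 = 1.1025e-08 m^2
Step 3: tau = 2330 * 730 * 1.1025e-08 / 130 = 1.442494e-04 s
Step 4: Convert to microseconds (multiply by 1e6).
tau = 144.249 us


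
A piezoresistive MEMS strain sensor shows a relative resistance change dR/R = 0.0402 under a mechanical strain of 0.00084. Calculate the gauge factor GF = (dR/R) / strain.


Step 1: Identify values.
dR/R = 0.0402, strain = 0.00084
Step 2: GF = (dR/R) / strain = 0.0402 / 0.00084
GF = 47.9


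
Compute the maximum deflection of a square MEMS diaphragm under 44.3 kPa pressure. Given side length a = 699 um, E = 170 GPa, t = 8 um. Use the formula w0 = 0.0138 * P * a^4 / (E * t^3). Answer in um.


Step 1: Convert pressure to compatible units (E is in GPa, so P in GPa).
P = 44.3 kPa = 44.3e-6 GPa
Step 2: Compute numerator: 0.0138 * P * a^4.
a^4 = 699^4 = 238730937201
numerator = 0.0138 * 44.3e-6 * 238730937201 = 1.459458e+05
Step 3: Compute denominator: E * t^3 = 170 * 8^3 = 87040
Step 4: w0 = numerator / denominator = 1.459458e+05 / 87040 = 1.6768 um


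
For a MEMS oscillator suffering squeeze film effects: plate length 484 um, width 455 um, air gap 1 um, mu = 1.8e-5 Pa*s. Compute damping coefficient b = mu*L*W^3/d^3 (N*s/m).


Step 1: Convert to SI.
L = 484e-6 m, W = 455e-6 m, d = 1e-6 m
Step 2: W^3 = (455e-6)^3 = 9.42e-11 m^3
Step 3: d^3 = (1e-6)^3 = 1.00e-18 m^3
Step 4: b = 1.8e-5 * 484e-6 * 9.42e-11 / 1.00e-18
b = 8.21e-01 N*s/m


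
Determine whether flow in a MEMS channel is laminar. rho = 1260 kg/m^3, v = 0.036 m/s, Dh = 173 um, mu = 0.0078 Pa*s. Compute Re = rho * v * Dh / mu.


Step 1: Convert Dh to meters: Dh = 173e-6 m
Step 2: Re = rho * v * Dh / mu
Re = 1260 * 0.036 * 173e-6 / 0.0078
Re = 1.006
Since Re = 1.006 is below ~2300, the flow is laminar.


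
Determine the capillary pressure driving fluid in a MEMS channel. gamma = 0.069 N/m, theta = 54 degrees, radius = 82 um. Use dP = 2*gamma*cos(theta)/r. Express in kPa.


Step 1: cos(54 deg) = 0.5878
Step 2: Convert r to m: r = 82e-6 m
Step 3: dP = 2 * 0.069 * 0.5878 / 82e-6 = 989.2 Pa
Step 4: Convert Pa to kPa (divide by 1000).
dP = 0.99 kPa


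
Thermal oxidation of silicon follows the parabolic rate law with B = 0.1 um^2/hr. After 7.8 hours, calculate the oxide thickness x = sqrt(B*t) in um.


Step 1: Compute B*t = 0.1 * 7.8 = 0.78
Step 2: x = sqrt(0.78)
x = 0.883 um


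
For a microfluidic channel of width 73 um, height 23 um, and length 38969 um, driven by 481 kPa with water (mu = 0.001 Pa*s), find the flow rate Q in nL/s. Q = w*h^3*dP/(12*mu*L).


Step 1: Convert all dimensions to SI (meters).
w = 73e-6 m, h = 23e-6 m, L = 38969e-6 m, dP = 481e3 Pa
Step 2: Q = w * h^3 * dP / (12 * mu * L)
Q = 73e-6 * (23e-6)^3 * 481e3 / (12 * 0.001 * 38969e-6) = 9.1358916e-10 m^3/s
Step 3: Convert Q from m^3/s to nL/s (1 m^3 = 1e12 nL, so multiply by 1e12).
Q = 913.589 nL/s


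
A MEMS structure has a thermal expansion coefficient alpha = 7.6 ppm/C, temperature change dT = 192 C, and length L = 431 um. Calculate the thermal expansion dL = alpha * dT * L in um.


Step 1: Convert CTE: alpha = 7.6 ppm/C = 7.6e-6 /C
Step 2: dL = 7.6e-6 * 192 * 431
dL = 0.6289 um


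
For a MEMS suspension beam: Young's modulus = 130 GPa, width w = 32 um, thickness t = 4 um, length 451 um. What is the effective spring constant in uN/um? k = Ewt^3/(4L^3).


Step 1: Convert E to consistent units (1 GPa = 1000 uN/um^2).
E = 130 GPa = 130000 uN/um^2
Step 2: Compute t^3 = 4^3 = 64
Step 3: Compute L^3 = 451^3 = 91733851
Step 4: k = 130000 * 32 * 64 / (4 * 91733851)
k = 0.7256 uN/um


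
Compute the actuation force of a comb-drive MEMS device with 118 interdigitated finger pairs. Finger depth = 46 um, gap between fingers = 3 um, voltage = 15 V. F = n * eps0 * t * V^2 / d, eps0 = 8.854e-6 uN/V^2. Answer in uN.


Step 1: Parameters: n=118, eps0=8.854e-6 uN/V^2, t=46 um, V=15 V, d=3 um
Step 2: V^2 = 225
Step 3: F = 118 * 8.854e-6 * 46 * 225 / 3
F = 3.604 uN


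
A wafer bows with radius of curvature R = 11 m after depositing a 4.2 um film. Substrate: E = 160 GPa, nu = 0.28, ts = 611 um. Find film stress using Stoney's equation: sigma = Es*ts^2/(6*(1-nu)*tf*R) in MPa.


Step 1: Compute numerator: Es * ts^2 = 160 * 611^2 = 59731360 (GPa*um^2)
Step 2: Compute denominator (R in um): 6*(1-nu)*tf*R = 6*0.72*4.2*11e6 = 199584000.0 (um^2)
Step 3: sigma (GPa) = 59731360 / 199584000.0 = 2.99279e-01 GPa
Step 4: Convert to MPa (x1000): sigma = 299.3 MPa


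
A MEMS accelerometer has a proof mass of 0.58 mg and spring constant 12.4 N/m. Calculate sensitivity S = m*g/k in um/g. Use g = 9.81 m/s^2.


Step 1: Convert mass: m = 0.58 mg = 5.80e-07 kg
Step 2: S = m * g / k = 5.80e-07 * 9.81 / 12.4
Step 3: S = 4.59e-07 m/g
Step 4: Convert to um/g: S = 0.459 um/g


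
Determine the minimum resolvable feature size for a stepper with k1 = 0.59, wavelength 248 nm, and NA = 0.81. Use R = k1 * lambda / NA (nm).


Step 1: Identify values: k1 = 0.59, lambda = 248 nm, NA = 0.81
Step 2: R = k1 * lambda / NA
R = 0.59 * 248 / 0.81
R = 180.6 nm


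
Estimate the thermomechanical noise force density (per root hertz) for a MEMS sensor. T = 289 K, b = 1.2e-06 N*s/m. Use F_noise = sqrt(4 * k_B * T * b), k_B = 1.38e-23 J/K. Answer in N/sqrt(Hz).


Step 1: Compute 4 * k_B * T * b
= 4 * 1.38e-23 * 289 * 1.2e-06
= 1.9143e-26 N^2/Hz
Step 2: F_noise = sqrt(1.9143e-26)
F_noise = 1.38e-13 N/sqrt(Hz)


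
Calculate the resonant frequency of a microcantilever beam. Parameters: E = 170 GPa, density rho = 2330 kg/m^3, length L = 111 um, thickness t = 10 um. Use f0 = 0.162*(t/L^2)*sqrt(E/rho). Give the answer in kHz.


Step 1: Convert units to SI.
t_SI = 10e-6 m, L_SI = 111e-6 m
Step 2: Calculate sqrt(E/rho).
sqrt(170e9 / 2330) = 8541.74 m/s
Step 3: Compute f0.
f0 = 0.162 * 10e-6 / (111e-6)^2 * 8541.74 = 1123092.2 Hz = 1123.09 kHz


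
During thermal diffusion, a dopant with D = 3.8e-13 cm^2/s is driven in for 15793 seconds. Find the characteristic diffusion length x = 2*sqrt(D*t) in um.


Step 1: Compute D*t = 3.8e-13 * 15793 = 6.00134e-09 cm^2
Step 2: sqrt(D*t) = 7.74683e-05 cm
Step 3: x = 2 * 7.74683e-05 cm = 1.549366e-04 cm
Step 4: Convert to um (1 cm = 1e4 um): x = 1.549 um


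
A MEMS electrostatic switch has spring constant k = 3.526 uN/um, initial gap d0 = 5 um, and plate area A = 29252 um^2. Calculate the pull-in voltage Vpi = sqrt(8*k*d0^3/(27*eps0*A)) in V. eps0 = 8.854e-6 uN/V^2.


Step 1: Compute numerator: 8 * k * d0^3 = 8 * 3.526 * 5^3 = 3526.0
Step 2: Compute denominator: 27 * eps0 * A = 27 * 8.854e-6 * 29252 = 6.992925
Step 3: Vpi = sqrt(3526.0 / 6.992925)
Vpi = 22.45 V


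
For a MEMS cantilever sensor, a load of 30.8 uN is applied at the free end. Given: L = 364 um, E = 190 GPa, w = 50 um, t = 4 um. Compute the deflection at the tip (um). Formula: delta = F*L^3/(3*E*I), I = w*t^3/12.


Step 1: Calculate the second moment of area.
I = w * t^3 / 12 = 50 * 4^3 / 12 = 266.6667 um^4
Step 2: Convert E to consistent units (1 GPa = 1000 uN/um^2).
E = 190 GPa = 190000 uN/um^2
Step 3: Calculate tip deflection.
delta = F * L^3 / (3 * E * I)
delta = 30.8 * 364^3 / (3 * 190000 * 266.6667)
delta = 9.7726 um


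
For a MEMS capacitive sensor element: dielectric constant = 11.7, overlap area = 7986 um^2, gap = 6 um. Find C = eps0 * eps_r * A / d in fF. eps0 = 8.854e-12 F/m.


Step 1: Convert area to m^2: A = 7986e-12 m^2
Step 2: Convert gap to m: d = 6e-6 m
Step 3: C = eps0 * eps_r * A / d
C = 8.854e-12 * 11.7 * 7986e-12 / 6e-6
Step 4: Convert to fF (multiply by 1e15).
C = 137.88 fF


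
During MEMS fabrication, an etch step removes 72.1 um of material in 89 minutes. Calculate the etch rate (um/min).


Step 1: Etch rate = depth / time
Step 2: rate = 72.1 / 89
rate = 0.81 um/min


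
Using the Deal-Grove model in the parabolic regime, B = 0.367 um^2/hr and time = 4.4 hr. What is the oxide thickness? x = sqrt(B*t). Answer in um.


Step 1: Compute B*t = 0.367 * 4.4 = 1.6148
Step 2: x = sqrt(1.6148)
x = 1.271 um


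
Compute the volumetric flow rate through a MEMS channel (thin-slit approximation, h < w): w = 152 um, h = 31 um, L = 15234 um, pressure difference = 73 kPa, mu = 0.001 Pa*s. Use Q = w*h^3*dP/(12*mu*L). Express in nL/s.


Step 1: Convert all dimensions to SI (meters).
w = 152e-6 m, h = 31e-6 m, L = 15234e-6 m, dP = 73e3 Pa
Step 2: Q = w * h^3 * dP / (12 * mu * L)
Q = 152e-6 * (31e-6)^3 * 73e3 / (12 * 0.001 * 15234e-6) = 1.80824108e-09 m^3/s
Step 3: Convert Q from m^3/s to nL/s (1 m^3 = 1e12 nL, so multiply by 1e12).
Q = 1808.241 nL/s


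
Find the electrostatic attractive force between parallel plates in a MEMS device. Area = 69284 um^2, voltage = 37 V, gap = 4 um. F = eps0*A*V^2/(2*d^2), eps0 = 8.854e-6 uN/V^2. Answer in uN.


Step 1: Identify parameters.
eps0 = 8.854e-6 uN/V^2, A = 69284 um^2, V = 37 V, d = 4 um
Step 2: Compute V^2 = 37^2 = 1369
Step 3: Compute d^2 = 4^2 = 16
Step 4: F = 0.5 * 8.854e-6 * 69284 * 1369 / 16
F = 26.244 uN


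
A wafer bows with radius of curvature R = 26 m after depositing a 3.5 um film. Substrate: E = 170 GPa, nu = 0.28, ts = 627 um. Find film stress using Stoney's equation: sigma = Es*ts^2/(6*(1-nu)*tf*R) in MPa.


Step 1: Compute numerator: Es * ts^2 = 170 * 627^2 = 66831930 (GPa*um^2)
Step 2: Compute denominator (R in um): 6*(1-nu)*tf*R = 6*0.72*3.5*26e6 = 393120000.0 (um^2)
Step 3: sigma (GPa) = 66831930 / 393120000.0 = 1.70004e-01 GPa
Step 4: Convert to MPa (x1000): sigma = 170.0 MPa


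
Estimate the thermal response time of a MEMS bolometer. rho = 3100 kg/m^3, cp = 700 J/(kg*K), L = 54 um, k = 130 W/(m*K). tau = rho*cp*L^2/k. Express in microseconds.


Step 1: Convert L to m: L = 54e-6 m
Step 2: L^2 = (54e-6)^2 = 2.916e-09 m^2
Step 3: tau = 3100 * 700 * 2.916e-09 / 130 = 4.867477e-05 s
Step 4: Convert to microseconds (multiply by 1e6).
tau = 48.675 us


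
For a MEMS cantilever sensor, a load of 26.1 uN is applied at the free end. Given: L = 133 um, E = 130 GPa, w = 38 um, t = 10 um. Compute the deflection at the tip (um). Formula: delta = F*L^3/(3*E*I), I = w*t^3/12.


Step 1: Calculate the second moment of area.
I = w * t^3 / 12 = 38 * 10^3 / 12 = 3166.6667 um^4
Step 2: Convert E to consistent units (1 GPa = 1000 uN/um^2).
E = 130 GPa = 130000 uN/um^2
Step 3: Calculate tip deflection.
delta = F * L^3 / (3 * E * I)
delta = 26.1 * 133^3 / (3 * 130000 * 3166.6667)
delta = 0.0497 um


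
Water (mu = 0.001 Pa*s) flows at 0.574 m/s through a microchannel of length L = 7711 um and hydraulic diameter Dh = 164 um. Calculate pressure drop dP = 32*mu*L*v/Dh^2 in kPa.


Step 1: Convert to SI: L = 7711e-6 m, Dh = 164e-6 m
Step 2: dP = 32 * 0.001 * 7711e-6 * 0.574 / (164e-6)^2
Step 3: dP = 5266.05 Pa
Step 4: Convert to kPa: dP = 5.27 kPa


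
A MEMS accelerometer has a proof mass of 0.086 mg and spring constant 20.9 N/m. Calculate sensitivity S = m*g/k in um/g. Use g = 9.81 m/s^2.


Step 1: Convert mass: m = 0.086 mg = 8.60e-08 kg
Step 2: S = m * g / k = 8.60e-08 * 9.81 / 20.9
Step 3: S = 4.04e-08 m/g
Step 4: Convert to um/g: S = 0.04 um/g


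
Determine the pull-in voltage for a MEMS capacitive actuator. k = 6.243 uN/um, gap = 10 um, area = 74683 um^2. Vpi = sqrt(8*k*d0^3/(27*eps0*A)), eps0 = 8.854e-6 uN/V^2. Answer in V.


Step 1: Compute numerator: 8 * k * d0^3 = 8 * 6.243 * 10^3 = 49944.0
Step 2: Compute denominator: 27 * eps0 * A = 27 * 8.854e-6 * 74683 = 17.853569
Step 3: Vpi = sqrt(49944.0 / 17.853569)
Vpi = 52.89 V


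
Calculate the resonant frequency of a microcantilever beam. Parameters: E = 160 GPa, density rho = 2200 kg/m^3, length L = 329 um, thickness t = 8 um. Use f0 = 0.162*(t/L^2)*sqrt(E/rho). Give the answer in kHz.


Step 1: Convert units to SI.
t_SI = 8e-6 m, L_SI = 329e-6 m
Step 2: Calculate sqrt(E/rho).
sqrt(160e9 / 2200) = 8528.03 m/s
Step 3: Compute f0.
f0 = 0.162 * 8e-6 / (329e-6)^2 * 8528.03 = 102108.5 Hz = 102.11 kHz


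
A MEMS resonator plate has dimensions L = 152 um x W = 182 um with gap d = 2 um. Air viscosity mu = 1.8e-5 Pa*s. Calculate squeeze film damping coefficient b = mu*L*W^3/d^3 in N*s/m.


Step 1: Convert to SI.
L = 152e-6 m, W = 182e-6 m, d = 2e-6 m
Step 2: W^3 = (182e-6)^3 = 6.03e-12 m^3
Step 3: d^3 = (2e-6)^3 = 8.00e-18 m^3
Step 4: b = 1.8e-5 * 152e-6 * 6.03e-12 / 8.00e-18
b = 2.06e-03 N*s/m


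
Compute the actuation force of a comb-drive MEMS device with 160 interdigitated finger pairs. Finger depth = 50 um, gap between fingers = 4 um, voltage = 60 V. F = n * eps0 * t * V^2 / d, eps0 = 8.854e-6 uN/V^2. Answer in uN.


Step 1: Parameters: n=160, eps0=8.854e-6 uN/V^2, t=50 um, V=60 V, d=4 um
Step 2: V^2 = 3600
Step 3: F = 160 * 8.854e-6 * 50 * 3600 / 4
F = 63.749 uN


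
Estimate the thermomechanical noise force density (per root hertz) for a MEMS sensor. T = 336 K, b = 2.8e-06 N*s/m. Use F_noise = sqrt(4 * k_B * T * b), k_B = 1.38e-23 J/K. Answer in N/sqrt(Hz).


Step 1: Compute 4 * k_B * T * b
= 4 * 1.38e-23 * 336 * 2.8e-06
= 5.1932e-26 N^2/Hz
Step 2: F_noise = sqrt(5.1932e-26)
F_noise = 2.28e-13 N/sqrt(Hz)


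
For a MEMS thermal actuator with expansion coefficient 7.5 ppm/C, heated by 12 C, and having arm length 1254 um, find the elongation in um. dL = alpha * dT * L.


Step 1: Convert CTE: alpha = 7.5 ppm/C = 7.5e-6 /C
Step 2: dL = 7.5e-6 * 12 * 1254
dL = 0.1129 um


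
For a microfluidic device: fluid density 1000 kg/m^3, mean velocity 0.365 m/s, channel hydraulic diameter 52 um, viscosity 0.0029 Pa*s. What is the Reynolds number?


Step 1: Convert Dh to meters: Dh = 52e-6 m
Step 2: Re = rho * v * Dh / mu
Re = 1000 * 0.365 * 52e-6 / 0.0029
Re = 6.545


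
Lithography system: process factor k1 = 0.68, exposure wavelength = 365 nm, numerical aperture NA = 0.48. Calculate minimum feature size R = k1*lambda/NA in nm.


Step 1: Identify values: k1 = 0.68, lambda = 365 nm, NA = 0.48
Step 2: R = k1 * lambda / NA
R = 0.68 * 365 / 0.48
R = 517.1 nm


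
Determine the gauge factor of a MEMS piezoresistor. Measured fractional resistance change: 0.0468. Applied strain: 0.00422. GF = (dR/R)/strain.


Step 1: Identify values.
dR/R = 0.0468, strain = 0.00422
Step 2: GF = (dR/R) / strain = 0.0468 / 0.00422
GF = 11.1


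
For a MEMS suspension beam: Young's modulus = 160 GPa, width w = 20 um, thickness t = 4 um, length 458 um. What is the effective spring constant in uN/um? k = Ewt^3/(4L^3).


Step 1: Convert E to consistent units (1 GPa = 1000 uN/um^2).
E = 160 GPa = 160000 uN/um^2
Step 2: Compute t^3 = 4^3 = 64
Step 3: Compute L^3 = 458^3 = 96071912
Step 4: k = 160000 * 20 * 64 / (4 * 96071912)
k = 0.5329 uN/um


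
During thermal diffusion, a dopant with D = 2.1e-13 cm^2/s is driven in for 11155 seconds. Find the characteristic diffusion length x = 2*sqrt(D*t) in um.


Step 1: Compute D*t = 2.1e-13 * 11155 = 2.34255e-09 cm^2
Step 2: sqrt(D*t) = 4.84e-05 cm
Step 3: x = 2 * 4.84e-05 cm = 9.68e-05 cm
Step 4: Convert to um (1 cm = 1e4 um): x = 0.968 um


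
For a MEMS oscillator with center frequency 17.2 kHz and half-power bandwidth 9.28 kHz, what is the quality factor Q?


Step 1: Q = f0 / bandwidth
Step 2: Q = 17.2 / 9.28
Q = 1.9


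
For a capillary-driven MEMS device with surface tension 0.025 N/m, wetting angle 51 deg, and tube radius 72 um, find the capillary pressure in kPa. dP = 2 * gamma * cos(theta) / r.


Step 1: cos(51 deg) = 0.6293
Step 2: Convert r to m: r = 72e-6 m
Step 3: dP = 2 * 0.025 * 0.6293 / 72e-6 = 437.0 Pa
Step 4: Convert Pa to kPa (divide by 1000).
dP = 0.44 kPa


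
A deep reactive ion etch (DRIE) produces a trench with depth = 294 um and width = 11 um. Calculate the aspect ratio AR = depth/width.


Step 1: AR = depth / width
Step 2: AR = 294 / 11
AR = 26.7


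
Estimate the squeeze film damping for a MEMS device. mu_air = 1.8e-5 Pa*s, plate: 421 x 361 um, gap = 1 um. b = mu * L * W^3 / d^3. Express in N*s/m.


Step 1: Convert to SI.
L = 421e-6 m, W = 361e-6 m, d = 1e-6 m
Step 2: W^3 = (361e-6)^3 = 4.70e-11 m^3
Step 3: d^3 = (1e-6)^3 = 1.00e-18 m^3
Step 4: b = 1.8e-5 * 421e-6 * 4.70e-11 / 1.00e-18
b = 3.57e-01 N*s/m


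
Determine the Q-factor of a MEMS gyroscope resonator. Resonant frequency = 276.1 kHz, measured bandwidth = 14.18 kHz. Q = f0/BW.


Step 1: Q = f0 / bandwidth
Step 2: Q = 276.1 / 14.18
Q = 19.5


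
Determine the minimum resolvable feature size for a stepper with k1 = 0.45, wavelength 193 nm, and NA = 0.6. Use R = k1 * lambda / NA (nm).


Step 1: Identify values: k1 = 0.45, lambda = 193 nm, NA = 0.6
Step 2: R = k1 * lambda / NA
R = 0.45 * 193 / 0.6
R = 144.8 nm


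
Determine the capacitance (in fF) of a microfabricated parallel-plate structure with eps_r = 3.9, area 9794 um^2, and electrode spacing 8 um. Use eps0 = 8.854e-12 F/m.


Step 1: Convert area to m^2: A = 9794e-12 m^2
Step 2: Convert gap to m: d = 8e-6 m
Step 3: C = eps0 * eps_r * A / d
C = 8.854e-12 * 3.9 * 9794e-12 / 8e-6
Step 4: Convert to fF (multiply by 1e15).
C = 42.27 fF


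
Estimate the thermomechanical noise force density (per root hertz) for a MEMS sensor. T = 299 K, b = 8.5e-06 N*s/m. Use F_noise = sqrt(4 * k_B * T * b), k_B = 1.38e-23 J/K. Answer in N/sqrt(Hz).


Step 1: Compute 4 * k_B * T * b
= 4 * 1.38e-23 * 299 * 8.5e-06
= 1.4029e-25 N^2/Hz
Step 2: F_noise = sqrt(1.4029e-25)
F_noise = 3.75e-13 N/sqrt(Hz)


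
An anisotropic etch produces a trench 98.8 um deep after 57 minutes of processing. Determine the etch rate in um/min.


Step 1: Etch rate = depth / time
Step 2: rate = 98.8 / 57
rate = 1.733 um/min


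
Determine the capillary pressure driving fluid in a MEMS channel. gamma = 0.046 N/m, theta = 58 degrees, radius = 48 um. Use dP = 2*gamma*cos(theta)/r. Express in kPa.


Step 1: cos(58 deg) = 0.5299
Step 2: Convert r to m: r = 48e-6 m
Step 3: dP = 2 * 0.046 * 0.5299 / 48e-6 = 1015.6 Pa
Step 4: Convert Pa to kPa (divide by 1000).
dP = 1.02 kPa


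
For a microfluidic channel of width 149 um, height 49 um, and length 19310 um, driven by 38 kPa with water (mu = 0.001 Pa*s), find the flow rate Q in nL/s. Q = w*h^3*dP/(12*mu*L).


Step 1: Convert all dimensions to SI (meters).
w = 149e-6 m, h = 49e-6 m, L = 19310e-6 m, dP = 38e3 Pa
Step 2: Q = w * h^3 * dP / (12 * mu * L)
Q = 149e-6 * (49e-6)^3 * 38e3 / (12 * 0.001 * 19310e-6) = 2.87471361e-09 m^3/s
Step 3: Convert Q from m^3/s to nL/s (1 m^3 = 1e12 nL, so multiply by 1e12).
Q = 2874.714 nL/s


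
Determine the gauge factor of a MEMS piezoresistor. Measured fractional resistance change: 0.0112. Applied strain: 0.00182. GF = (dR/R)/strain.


Step 1: Identify values.
dR/R = 0.0112, strain = 0.00182
Step 2: GF = (dR/R) / strain = 0.0112 / 0.00182
GF = 6.2


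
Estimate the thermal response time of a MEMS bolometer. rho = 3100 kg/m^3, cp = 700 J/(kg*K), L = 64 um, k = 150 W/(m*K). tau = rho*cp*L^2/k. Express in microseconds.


Step 1: Convert L to m: L = 64e-6 m
Step 2: L^2 = (64e-6)^2 = 4.096e-09 m^2
Step 3: tau = 3100 * 700 * 4.096e-09 / 150 = 5.925547e-05 s
Step 4: Convert to microseconds (multiply by 1e6).
tau = 59.255 us


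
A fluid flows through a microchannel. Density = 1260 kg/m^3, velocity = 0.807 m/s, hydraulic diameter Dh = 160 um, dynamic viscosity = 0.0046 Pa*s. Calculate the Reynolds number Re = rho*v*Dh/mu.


Step 1: Convert Dh to meters: Dh = 160e-6 m
Step 2: Re = rho * v * Dh / mu
Re = 1260 * 0.807 * 160e-6 / 0.0046
Re = 35.368


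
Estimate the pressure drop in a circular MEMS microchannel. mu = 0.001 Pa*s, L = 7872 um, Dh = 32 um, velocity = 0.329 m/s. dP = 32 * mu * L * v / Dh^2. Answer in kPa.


Step 1: Convert to SI: L = 7872e-6 m, Dh = 32e-6 m
Step 2: dP = 32 * 0.001 * 7872e-6 * 0.329 / (32e-6)^2
Step 3: dP = 80934.00 Pa
Step 4: Convert to kPa: dP = 80.93 kPa


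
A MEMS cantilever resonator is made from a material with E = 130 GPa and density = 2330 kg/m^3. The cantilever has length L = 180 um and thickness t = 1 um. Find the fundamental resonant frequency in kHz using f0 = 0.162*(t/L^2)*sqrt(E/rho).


Step 1: Convert units to SI.
t_SI = 1e-6 m, L_SI = 180e-6 m
Step 2: Calculate sqrt(E/rho).
sqrt(130e9 / 2330) = 7469.54 m/s
Step 3: Compute f0.
f0 = 0.162 * 1e-6 / (180e-6)^2 * 7469.54 = 37347.7 Hz = 37.35 kHz
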